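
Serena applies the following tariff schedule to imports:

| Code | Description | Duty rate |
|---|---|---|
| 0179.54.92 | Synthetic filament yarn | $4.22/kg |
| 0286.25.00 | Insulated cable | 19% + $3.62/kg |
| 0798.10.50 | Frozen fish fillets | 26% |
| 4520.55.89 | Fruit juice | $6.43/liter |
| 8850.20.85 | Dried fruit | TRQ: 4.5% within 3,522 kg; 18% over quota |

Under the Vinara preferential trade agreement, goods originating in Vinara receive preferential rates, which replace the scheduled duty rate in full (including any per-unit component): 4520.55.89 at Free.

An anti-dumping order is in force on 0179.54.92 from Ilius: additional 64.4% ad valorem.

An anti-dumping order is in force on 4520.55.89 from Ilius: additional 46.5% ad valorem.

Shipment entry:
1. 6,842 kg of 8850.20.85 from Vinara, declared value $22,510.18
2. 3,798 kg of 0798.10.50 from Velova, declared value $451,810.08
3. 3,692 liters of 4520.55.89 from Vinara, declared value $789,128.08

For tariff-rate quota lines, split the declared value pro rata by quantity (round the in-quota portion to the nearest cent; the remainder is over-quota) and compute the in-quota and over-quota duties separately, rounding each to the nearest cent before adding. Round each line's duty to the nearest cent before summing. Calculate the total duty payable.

$119,958.15

Line 1 (8850.20.85, Vinara, 6,842 kg, $22,510.18):
Code 8850.20.85 is under a tariff-rate quota (threshold 3,522 kg). In-quota: 3,522 kg at 4.5%; over-quota: 3,320 kg at 18%.
Pro-rata value split: in-quota = $22,510.18 × 3,522/6,842 = $11,587.38; over-quota = $22,510.18 − $11,587.38 = $10,922.80.
In-quota duty = $11,587.38 × 4.5% = $521.43. Over-quota duty = $10,922.80 × 18% = $1,966.10.
Line duty = $521.43 + $1,966.10 = $2,487.53.
Line 2 (0798.10.50, Velova, 3,798 kg, $451,810.08):
Base rate for 0798.10.50 is 26%.
Duty = $451,810.08 × 26% = $117,470.62.
Line 3 (4520.55.89, Vinara, 3,692 liters, $789,128.08):
Base rate for 4520.55.89 is $6.43/liter.
Origin Vinara qualifies under the Serena–Vinara agreement and 4520.55.89 is covered: preferential rate Free applies instead.
The additional-duty order on 4520.55.89 targets Ilius, not Vinara; it does not apply.
Duty = $789,128.08 × 0% = $0.00.
Total = $2,487.53 + $117,470.62 + $0.00 = $119,958.15.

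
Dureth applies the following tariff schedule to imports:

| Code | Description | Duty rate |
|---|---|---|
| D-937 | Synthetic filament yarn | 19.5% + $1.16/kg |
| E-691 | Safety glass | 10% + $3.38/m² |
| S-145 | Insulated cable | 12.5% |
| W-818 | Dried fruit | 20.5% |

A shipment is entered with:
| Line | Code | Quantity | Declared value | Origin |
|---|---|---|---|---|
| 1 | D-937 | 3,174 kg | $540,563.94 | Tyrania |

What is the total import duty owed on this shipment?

Line 1 (D-937, Tyrania, 3,174 kg, $540,563.94):
Base rate for D-937 is 19.5% + $1.16/kg.
Duty = $540,563.94 × 19.5% + 3,174 × $1.16 = $109,091.81.

$109,091.81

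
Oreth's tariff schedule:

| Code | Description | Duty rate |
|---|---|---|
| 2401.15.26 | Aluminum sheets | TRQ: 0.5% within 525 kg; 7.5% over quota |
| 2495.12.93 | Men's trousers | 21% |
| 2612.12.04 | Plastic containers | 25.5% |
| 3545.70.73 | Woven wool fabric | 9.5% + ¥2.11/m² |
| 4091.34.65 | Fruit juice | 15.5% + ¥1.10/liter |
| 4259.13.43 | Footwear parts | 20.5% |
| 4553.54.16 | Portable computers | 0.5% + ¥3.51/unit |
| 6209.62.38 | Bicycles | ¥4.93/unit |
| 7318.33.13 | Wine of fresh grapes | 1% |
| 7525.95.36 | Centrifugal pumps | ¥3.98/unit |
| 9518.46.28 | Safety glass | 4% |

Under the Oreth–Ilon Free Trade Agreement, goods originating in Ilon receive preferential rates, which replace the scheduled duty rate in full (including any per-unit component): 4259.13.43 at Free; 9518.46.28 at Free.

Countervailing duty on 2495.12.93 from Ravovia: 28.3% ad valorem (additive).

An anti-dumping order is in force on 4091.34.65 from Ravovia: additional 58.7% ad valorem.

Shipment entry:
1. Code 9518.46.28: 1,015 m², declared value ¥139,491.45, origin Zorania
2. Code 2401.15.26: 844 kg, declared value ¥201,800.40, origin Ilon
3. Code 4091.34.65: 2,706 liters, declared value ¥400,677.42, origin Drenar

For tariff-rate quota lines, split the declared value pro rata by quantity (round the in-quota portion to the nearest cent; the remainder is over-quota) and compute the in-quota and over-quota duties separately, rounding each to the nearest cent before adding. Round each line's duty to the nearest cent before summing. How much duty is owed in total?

¥77,009.37

Line 1 (9518.46.28, Zorania, 1,015 m², ¥139,491.45):
Base rate for 9518.46.28 is 4%.
9518.46.28 has an FTA preferential rate, but origin Zorania is not Ilon; base rate stands.
Duty = ¥139,491.45 × 4% = ¥5,579.66.
Line 2 (2401.15.26, Ilon, 844 kg, ¥201,800.40):
Code 2401.15.26 is under a tariff-rate quota (threshold 525 kg). In-quota: 525 kg at 0.5%; over-quota: 319 kg at 7.5%.
Pro-rata value split: in-quota = ¥201,800.40 × 525/844 = ¥125,527.50; over-quota = ¥201,800.40 − ¥125,527.50 = ¥76,272.90.
In-quota duty = ¥125,527.50 × 0.5% = ¥627.64. Over-quota duty = ¥76,272.90 × 7.5% = ¥5,720.47.
Line duty = ¥627.64 + ¥5,720.47 = ¥6,348.11.
Line 3 (4091.34.65, Drenar, 2,706 liters, ¥400,677.42):
Base rate for 4091.34.65 is 15.5% + ¥1.10/liter.
The additional-duty order on 4091.34.65 targets Ravovia, not Drenar; it does not apply.
Duty = ¥400,677.42 × 15.5% + 2,706 × ¥1.10 = ¥65,081.60.
Total = ¥5,579.66 + ¥6,348.11 + ¥65,081.60 = ¥77,009.37.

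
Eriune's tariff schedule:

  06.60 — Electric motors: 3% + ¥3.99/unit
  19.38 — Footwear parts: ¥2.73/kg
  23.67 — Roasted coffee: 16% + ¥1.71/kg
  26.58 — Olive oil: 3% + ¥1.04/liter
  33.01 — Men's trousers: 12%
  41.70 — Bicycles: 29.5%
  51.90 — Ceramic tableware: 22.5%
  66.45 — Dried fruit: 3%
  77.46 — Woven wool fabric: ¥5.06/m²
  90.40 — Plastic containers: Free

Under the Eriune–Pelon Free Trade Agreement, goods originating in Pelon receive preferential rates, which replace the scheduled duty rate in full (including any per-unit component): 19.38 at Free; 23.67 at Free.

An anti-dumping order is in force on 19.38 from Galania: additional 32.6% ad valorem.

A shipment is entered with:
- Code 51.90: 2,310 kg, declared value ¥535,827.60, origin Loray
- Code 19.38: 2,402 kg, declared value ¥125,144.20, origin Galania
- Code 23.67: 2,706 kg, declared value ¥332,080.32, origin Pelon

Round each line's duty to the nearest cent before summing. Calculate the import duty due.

Line 1 (51.90, Loray, 2,310 kg, ¥535,827.60):
Base rate for 51.90 is 22.5%.
Duty = ¥535,827.60 × 22.5% = ¥120,561.21.
Line 2 (19.38, Galania, 2,402 kg, ¥125,144.20):
Base rate for 19.38 is ¥2.73/kg.
19.38 has an FTA preferential rate, but origin Galania is not Pelon; base rate stands.
Additional duty on 19.38 from Galania: +32.6% ad valorem. Applied ad valorem rate = 32.6%.
Duty = ¥125,144.20 × 32.6% + 2,402 × ¥2.73 = ¥47,354.47.
Line 3 (23.67, Pelon, 2,706 kg, ¥332,080.32):
Base rate for 23.67 is 16% + ¥1.71/kg.
Origin Pelon qualifies under the Eriune–Pelon agreement and 23.67 is covered: preferential rate Free applies instead.
Duty = ¥332,080.32 × 0% = ¥0.00.
Total = ¥120,561.21 + ¥47,354.47 + ¥0.00 = ¥167,915.68.

¥167,915.68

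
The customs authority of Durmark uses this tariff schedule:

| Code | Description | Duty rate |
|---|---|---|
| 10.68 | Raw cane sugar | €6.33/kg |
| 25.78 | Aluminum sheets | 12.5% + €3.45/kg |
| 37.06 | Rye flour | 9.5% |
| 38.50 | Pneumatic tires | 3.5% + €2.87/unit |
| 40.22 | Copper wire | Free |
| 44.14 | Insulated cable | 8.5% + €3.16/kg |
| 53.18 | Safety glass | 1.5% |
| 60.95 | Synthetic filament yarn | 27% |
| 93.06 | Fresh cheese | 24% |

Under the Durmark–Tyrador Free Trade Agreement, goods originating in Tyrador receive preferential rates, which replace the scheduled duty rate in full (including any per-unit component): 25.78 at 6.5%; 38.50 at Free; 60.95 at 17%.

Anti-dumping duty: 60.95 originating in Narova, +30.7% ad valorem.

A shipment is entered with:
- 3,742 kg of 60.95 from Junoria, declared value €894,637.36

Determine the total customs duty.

Line 1 (60.95, Junoria, 3,742 kg, €894,637.36):
Base rate for 60.95 is 27%.
60.95 has an FTA preferential rate, but origin Junoria is not Tyrador; base rate stands.
The additional-duty order on 60.95 targets Narova, not Junoria; it does not apply.
Duty = €894,637.36 × 27% = €241,552.09.

€241,552.09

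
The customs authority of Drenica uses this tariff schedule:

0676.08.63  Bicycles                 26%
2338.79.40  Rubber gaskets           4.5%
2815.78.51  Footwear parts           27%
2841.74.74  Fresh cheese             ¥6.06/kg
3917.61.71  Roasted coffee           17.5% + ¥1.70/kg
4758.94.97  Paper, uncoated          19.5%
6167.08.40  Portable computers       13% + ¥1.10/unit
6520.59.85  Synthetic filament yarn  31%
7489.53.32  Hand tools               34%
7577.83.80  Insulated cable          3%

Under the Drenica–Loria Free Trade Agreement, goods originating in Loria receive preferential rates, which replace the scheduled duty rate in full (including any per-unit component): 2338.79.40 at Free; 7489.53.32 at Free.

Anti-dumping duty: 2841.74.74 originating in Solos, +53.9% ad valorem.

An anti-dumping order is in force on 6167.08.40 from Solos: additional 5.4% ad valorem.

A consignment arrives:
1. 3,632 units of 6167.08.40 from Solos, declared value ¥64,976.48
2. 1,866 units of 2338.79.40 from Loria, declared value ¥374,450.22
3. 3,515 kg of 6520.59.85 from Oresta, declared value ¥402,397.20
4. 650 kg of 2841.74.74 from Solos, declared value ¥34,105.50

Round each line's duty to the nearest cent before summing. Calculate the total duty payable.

¥163,015.86

Line 1 (6167.08.40, Solos, 3,632 units, ¥64,976.48):
Base rate for 6167.08.40 is 13% + ¥1.10/unit.
Additional duty on 6167.08.40 from Solos: +5.4%. Applied ad valorem rate: 13% + 5.4% = 18.4%.
Duty = ¥64,976.48 × 18.4% + 3,632 × ¥1.10 = ¥15,950.87.
Line 2 (2338.79.40, Loria, 1,866 units, ¥374,450.22):
Base rate for 2338.79.40 is 4.5%.
Origin Loria qualifies under the Drenica–Loria agreement and 2338.79.40 is covered: preferential rate Free applies instead.
Duty = ¥374,450.22 × 0% = ¥0.00.
Line 3 (6520.59.85, Oresta, 3,515 kg, ¥402,397.20):
Base rate for 6520.59.85 is 31%.
Duty = ¥402,397.20 × 31% = ¥124,743.13.
Line 4 (2841.74.74, Solos, 650 kg, ¥34,105.50):
Base rate for 2841.74.74 is ¥6.06/kg.
Additional duty on 2841.74.74 from Solos: +53.9% ad valorem. Applied ad valorem rate = 53.9%.
Duty = ¥34,105.50 × 53.9% + 650 × ¥6.06 = ¥22,321.86.
Total = ¥15,950.87 + ¥0.00 + ¥124,743.13 + ¥22,321.86 = ¥163,015.86.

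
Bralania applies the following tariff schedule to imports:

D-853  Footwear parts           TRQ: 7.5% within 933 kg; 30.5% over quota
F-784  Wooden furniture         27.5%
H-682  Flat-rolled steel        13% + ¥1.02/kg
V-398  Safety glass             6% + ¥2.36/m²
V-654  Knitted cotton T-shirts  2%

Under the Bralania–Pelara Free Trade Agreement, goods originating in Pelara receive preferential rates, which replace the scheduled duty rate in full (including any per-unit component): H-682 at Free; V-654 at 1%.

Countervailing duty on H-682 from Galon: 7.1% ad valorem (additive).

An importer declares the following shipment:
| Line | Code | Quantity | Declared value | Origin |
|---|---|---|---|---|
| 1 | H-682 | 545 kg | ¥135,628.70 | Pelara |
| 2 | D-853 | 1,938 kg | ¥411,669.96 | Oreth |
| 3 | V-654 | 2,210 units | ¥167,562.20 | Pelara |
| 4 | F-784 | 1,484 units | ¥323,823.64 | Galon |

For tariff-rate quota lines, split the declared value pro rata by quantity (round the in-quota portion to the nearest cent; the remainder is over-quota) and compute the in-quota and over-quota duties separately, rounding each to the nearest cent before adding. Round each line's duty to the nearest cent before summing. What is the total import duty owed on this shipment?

¥170,703.25

Line 1 (H-682, Pelara, 545 kg, ¥135,628.70):
Base rate for H-682 is 13% + ¥1.02/kg.
Origin Pelara qualifies under the Bralania–Pelara agreement and H-682 is covered: preferential rate Free applies instead.
The additional-duty order on H-682 targets Galon, not Pelara; it does not apply.
Duty = ¥135,628.70 × 0% = ¥0.00.
Line 2 (D-853, Oreth, 1,938 kg, ¥411,669.96):
Code D-853 is under a tariff-rate quota (threshold 933 kg). In-quota: 933 kg at 7.5%; over-quota: 1,005 kg at 30.5%.
Pro-rata value split: in-quota = ¥411,669.96 × 933/1,938 = ¥198,187.86; over-quota = ¥411,669.96 − ¥198,187.86 = ¥213,482.10.
In-quota duty = ¥198,187.86 × 7.5% = ¥14,864.09. Over-quota duty = ¥213,482.10 × 30.5% = ¥65,112.04.
Line duty = ¥14,864.09 + ¥65,112.04 = ¥79,976.13.
Line 3 (V-654, Pelara, 2,210 units, ¥167,562.20):
Base rate for V-654 is 2%.
Origin Pelara qualifies under the Bralania–Pelara agreement and V-654 is covered: preferential rate 1% applies instead.
Duty = ¥167,562.20 × 1% = ¥1,675.62.
Line 4 (F-784, Galon, 1,484 units, ¥323,823.64):
Base rate for F-784 is 27.5%.
Duty = ¥323,823.64 × 27.5% = ¥89,051.50.
Total = ¥0.00 + ¥79,976.13 + ¥1,675.62 + ¥89,051.50 = ¥170,703.25.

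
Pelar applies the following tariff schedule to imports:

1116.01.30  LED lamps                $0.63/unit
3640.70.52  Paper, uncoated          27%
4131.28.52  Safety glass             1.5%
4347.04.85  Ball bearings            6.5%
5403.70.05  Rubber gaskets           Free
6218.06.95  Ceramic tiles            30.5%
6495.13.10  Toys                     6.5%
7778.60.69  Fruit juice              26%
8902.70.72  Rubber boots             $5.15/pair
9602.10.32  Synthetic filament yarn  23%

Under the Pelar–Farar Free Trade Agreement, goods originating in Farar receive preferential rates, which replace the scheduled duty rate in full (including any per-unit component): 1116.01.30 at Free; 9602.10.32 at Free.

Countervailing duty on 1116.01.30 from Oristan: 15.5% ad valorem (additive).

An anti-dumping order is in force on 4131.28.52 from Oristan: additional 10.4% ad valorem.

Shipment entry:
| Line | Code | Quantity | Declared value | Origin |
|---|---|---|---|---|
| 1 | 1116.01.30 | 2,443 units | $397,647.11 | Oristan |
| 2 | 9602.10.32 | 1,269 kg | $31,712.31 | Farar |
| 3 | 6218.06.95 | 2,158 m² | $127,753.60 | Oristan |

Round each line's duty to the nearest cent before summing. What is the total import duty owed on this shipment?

$102,139.24

Line 1 (1116.01.30, Oristan, 2,443 units, $397,647.11):
Base rate for 1116.01.30 is $0.63/unit.
1116.01.30 has an FTA preferential rate, but origin Oristan is not Farar; base rate stands.
Additional duty on 1116.01.30 from Oristan: +15.5% ad valorem. Applied ad valorem rate = 15.5%.
Duty = $397,647.11 × 15.5% + 2,443 × $0.63 = $63,174.39.
Line 2 (9602.10.32, Farar, 1,269 kg, $31,712.31):
Base rate for 9602.10.32 is 23%.
Origin Farar qualifies under the Pelar–Farar agreement and 9602.10.32 is covered: preferential rate Free applies instead.
Duty = $31,712.31 × 0% = $0.00.
Line 3 (6218.06.95, Oristan, 2,158 m², $127,753.60):
Base rate for 6218.06.95 is 30.5%.
Duty = $127,753.60 × 30.5% = $38,964.85.
Total = $63,174.39 + $0.00 + $38,964.85 = $102,139.24.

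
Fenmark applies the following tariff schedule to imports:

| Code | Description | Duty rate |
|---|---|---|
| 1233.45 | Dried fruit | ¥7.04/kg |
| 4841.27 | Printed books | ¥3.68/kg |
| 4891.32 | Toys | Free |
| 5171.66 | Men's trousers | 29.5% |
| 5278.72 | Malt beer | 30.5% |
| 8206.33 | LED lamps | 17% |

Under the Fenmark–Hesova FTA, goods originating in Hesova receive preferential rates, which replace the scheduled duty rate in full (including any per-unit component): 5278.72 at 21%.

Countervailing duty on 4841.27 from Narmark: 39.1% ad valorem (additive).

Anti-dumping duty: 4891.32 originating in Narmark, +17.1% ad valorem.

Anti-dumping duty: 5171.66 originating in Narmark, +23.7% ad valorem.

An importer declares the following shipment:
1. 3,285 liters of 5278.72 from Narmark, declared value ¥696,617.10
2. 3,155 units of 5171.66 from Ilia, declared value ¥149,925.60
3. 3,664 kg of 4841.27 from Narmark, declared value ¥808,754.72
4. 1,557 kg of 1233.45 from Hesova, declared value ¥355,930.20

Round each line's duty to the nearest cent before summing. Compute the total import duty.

Line 1 (5278.72, Narmark, 3,285 liters, ¥696,617.10):
Base rate for 5278.72 is 30.5%.
5278.72 has an FTA preferential rate, but origin Narmark is not Hesova; base rate stands.
Duty = ¥696,617.10 × 30.5% = ¥212,468.22.
Line 2 (5171.66, Ilia, 3,155 units, ¥149,925.60):
Base rate for 5171.66 is 29.5%.
The additional-duty order on 5171.66 targets Narmark, not Ilia; it does not apply.
Duty = ¥149,925.60 × 29.5% = ¥44,228.05.
Line 3 (4841.27, Narmark, 3,664 kg, ¥808,754.72):
Base rate for 4841.27 is ¥3.68/kg.
Additional duty on 4841.27 from Narmark: +39.1% ad valorem. Applied ad valorem rate = 39.1%.
Duty = ¥808,754.72 × 39.1% + 3,664 × ¥3.68 = ¥329,706.62.
Line 4 (1233.45, Hesova, 1,557 kg, ¥355,930.20):
Base rate for 1233.45 is ¥7.04/kg.
Origin Hesova is the FTA partner but 1233.45 is not on the preference list; base rate stands.
Duty = 1,557 × ¥7.04 = ¥10,961.28.
Total = ¥212,468.22 + ¥44,228.05 + ¥329,706.62 + ¥10,961.28 = ¥597,364.17.

¥597,364.17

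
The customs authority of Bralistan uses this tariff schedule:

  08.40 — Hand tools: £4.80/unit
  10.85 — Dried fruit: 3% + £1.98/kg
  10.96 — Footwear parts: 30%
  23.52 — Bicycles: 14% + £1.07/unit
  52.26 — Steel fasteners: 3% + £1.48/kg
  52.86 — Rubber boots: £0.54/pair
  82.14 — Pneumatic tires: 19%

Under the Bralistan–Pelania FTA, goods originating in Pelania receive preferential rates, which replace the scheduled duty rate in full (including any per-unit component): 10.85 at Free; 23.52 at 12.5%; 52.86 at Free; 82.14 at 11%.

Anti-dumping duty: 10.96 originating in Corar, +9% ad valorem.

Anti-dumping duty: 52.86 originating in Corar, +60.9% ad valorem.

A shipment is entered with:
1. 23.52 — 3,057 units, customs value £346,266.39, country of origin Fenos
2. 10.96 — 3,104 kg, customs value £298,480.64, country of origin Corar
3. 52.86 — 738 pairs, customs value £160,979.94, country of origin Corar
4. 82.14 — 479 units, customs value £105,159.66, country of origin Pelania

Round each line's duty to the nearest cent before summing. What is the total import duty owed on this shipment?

£278,158.59

Line 1 (23.52, Fenos, 3,057 units, £346,266.39):
Base rate for 23.52 is 14% + £1.07/unit.
23.52 has an FTA preferential rate, but origin Fenos is not Pelania; base rate stands.
Duty = £346,266.39 × 14% + 3,057 × £1.07 = £51,748.28.
Line 2 (10.96, Corar, 3,104 kg, £298,480.64):
Base rate for 10.96 is 30%.
Additional duty on 10.96 from Corar: +9%. Applied ad valorem rate: 30% + 9% = 39%.
Duty = £298,480.64 × 39% = £116,407.45.
Line 3 (52.86, Corar, 738 pairs, £160,979.94):
Base rate for 52.86 is £0.54/pair.
52.86 has an FTA preferential rate, but origin Corar is not Pelania; base rate stands.
Additional duty on 52.86 from Corar: +60.9% ad valorem. Applied ad valorem rate = 60.9%.
Duty = £160,979.94 × 60.9% + 738 × £0.54 = £98,435.30.
Line 4 (82.14, Pelania, 479 units, £105,159.66):
Base rate for 82.14 is 19%.
Origin Pelania qualifies under the Bralistan–Pelania agreement and 82.14 is covered: preferential rate 11% applies instead.
Duty = £105,159.66 × 11% = £11,567.56.
Total = £51,748.28 + £116,407.45 + £98,435.30 + £11,567.56 = £278,158.59.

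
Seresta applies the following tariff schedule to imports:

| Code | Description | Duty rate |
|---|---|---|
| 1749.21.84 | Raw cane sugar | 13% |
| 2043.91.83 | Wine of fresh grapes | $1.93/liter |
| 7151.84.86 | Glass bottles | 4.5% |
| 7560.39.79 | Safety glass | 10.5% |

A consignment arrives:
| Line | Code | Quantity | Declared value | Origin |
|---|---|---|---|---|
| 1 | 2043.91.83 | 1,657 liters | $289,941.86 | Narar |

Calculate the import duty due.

$3,198.01

Line 1 (2043.91.83, Narar, 1,657 liters, $289,941.86):
Base rate for 2043.91.83 is $1.93/liter.
Duty = 1,657 × $1.93 = $3,198.01.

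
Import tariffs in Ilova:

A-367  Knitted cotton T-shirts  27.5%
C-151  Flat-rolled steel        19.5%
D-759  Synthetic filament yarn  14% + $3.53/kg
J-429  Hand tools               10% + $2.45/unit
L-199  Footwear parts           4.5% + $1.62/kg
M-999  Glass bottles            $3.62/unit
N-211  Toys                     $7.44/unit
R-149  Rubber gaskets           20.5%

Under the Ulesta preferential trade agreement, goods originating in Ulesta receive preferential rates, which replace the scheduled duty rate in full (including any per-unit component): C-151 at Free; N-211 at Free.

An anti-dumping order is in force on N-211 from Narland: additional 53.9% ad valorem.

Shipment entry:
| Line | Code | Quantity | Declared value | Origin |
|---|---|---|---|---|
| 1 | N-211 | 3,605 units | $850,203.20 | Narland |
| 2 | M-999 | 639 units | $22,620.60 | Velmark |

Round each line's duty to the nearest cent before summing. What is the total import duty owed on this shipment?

$487,393.90

Line 1 (N-211, Narland, 3,605 units, $850,203.20):
Base rate for N-211 is $7.44/unit.
N-211 has an FTA preferential rate, but origin Narland is not Ulesta; base rate stands.
Additional duty on N-211 from Narland: +53.9% ad valorem. Applied ad valorem rate = 53.9%.
Duty = $850,203.20 × 53.9% + 3,605 × $7.44 = $485,080.72.
Line 2 (M-999, Velmark, 639 units, $22,620.60):
Base rate for M-999 is $3.62/unit.
Duty = 639 × $3.62 = $2,313.18.
Total = $485,080.72 + $2,313.18 = $487,393.90.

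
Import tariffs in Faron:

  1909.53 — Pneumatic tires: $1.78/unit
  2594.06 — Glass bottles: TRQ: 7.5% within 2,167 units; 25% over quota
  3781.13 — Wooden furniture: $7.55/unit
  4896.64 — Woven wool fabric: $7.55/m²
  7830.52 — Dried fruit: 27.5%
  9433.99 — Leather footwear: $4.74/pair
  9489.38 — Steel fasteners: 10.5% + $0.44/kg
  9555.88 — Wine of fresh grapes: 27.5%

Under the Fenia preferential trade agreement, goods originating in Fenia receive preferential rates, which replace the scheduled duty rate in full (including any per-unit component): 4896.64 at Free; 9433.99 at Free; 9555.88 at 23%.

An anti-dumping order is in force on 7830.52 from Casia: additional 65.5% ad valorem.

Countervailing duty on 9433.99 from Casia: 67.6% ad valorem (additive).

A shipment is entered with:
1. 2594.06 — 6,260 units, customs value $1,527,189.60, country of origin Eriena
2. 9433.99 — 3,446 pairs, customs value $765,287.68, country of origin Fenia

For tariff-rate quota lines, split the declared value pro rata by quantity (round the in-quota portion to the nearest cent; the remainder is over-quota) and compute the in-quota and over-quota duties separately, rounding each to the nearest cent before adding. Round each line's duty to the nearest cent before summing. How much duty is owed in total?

$289,281.67

Line 1 (2594.06, Eriena, 6,260 units, $1,527,189.60):
Code 2594.06 is under a tariff-rate quota (threshold 2,167 units). In-quota: 2,167 units at 7.5%; over-quota: 4,093 units at 25%.
Pro-rata value split: in-quota = $1,527,189.60 × 2,167/6,260 = $528,661.32; over-quota = $1,527,189.60 − $528,661.32 = $998,528.28.
In-quota duty = $528,661.32 × 7.5% = $39,649.60. Over-quota duty = $998,528.28 × 25% = $249,632.07.
Line duty = $39,649.60 + $249,632.07 = $289,281.67.
Line 2 (9433.99, Fenia, 3,446 pairs, $765,287.68):
Base rate for 9433.99 is $4.74/pair.
Origin Fenia qualifies under the Faron–Fenia agreement and 9433.99 is covered: preferential rate Free applies instead.
The additional-duty order on 9433.99 targets Casia, not Fenia; it does not apply.
Duty = $765,287.68 × 0% = $0.00.
Total = $289,281.67 + $0.00 = $289,281.67.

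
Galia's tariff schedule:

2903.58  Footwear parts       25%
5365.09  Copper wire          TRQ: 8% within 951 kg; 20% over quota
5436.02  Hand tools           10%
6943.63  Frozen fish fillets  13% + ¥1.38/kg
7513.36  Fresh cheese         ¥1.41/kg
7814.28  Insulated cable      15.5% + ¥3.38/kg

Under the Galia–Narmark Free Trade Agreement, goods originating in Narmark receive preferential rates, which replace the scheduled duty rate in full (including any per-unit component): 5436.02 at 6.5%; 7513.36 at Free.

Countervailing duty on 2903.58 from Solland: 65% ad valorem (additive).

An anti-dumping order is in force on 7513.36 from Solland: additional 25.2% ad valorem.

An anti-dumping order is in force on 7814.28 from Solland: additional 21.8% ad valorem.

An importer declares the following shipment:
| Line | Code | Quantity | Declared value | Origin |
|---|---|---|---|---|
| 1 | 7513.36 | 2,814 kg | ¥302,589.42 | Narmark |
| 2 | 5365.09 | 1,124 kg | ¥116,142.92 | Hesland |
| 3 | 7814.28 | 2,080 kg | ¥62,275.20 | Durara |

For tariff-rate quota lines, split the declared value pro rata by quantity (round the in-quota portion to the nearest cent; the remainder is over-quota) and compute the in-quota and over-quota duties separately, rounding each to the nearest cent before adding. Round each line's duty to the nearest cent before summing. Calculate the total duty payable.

Line 1 (7513.36, Narmark, 2,814 kg, ¥302,589.42):
Base rate for 7513.36 is ¥1.41/kg.
Origin Narmark qualifies under the Galia–Narmark agreement and 7513.36 is covered: preferential rate Free applies instead.
The additional-duty order on 7513.36 targets Solland, not Narmark; it does not apply.
Duty = ¥302,589.42 × 0% = ¥0.00.
Line 2 (5365.09, Hesland, 1,124 kg, ¥116,142.92):
Code 5365.09 is under a tariff-rate quota (threshold 951 kg). In-quota: 951 kg at 8%; over-quota: 173 kg at 20%.
Pro-rata value split: in-quota = ¥116,142.92 × 951/1,124 = ¥98,266.83; over-quota = ¥116,142.92 − ¥98,266.83 = ¥17,876.09.
In-quota duty = ¥98,266.83 × 8% = ¥7,861.35. Over-quota duty = ¥17,876.09 × 20% = ¥3,575.22.
Line duty = ¥7,861.35 + ¥3,575.22 = ¥11,436.57.
Line 3 (7814.28, Durara, 2,080 kg, ¥62,275.20):
Base rate for 7814.28 is 15.5% + ¥3.38/kg.
The additional-duty order on 7814.28 targets Solland, not Durara; it does not apply.
Duty = ¥62,275.20 × 15.5% + 2,080 × ¥3.38 = ¥16,683.06.
Total = ¥0.00 + ¥11,436.57 + ¥16,683.06 = ¥28,119.63.

¥28,119.63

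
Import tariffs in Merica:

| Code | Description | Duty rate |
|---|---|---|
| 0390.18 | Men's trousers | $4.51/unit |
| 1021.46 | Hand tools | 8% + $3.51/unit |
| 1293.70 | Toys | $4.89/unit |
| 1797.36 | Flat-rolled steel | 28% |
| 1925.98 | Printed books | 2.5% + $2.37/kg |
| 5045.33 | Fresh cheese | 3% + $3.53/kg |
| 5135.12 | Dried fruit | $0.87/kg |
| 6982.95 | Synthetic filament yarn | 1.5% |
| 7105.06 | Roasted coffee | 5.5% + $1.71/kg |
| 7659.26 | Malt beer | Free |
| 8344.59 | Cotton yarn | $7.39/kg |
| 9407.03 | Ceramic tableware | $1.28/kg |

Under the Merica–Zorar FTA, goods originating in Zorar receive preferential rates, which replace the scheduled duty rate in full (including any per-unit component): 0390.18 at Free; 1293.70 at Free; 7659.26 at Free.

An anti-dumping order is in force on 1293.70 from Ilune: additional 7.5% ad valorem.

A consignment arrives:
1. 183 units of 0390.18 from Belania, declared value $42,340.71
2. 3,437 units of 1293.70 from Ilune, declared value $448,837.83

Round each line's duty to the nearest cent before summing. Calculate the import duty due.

$51,295.10

Line 1 (0390.18, Belania, 183 units, $42,340.71):
Base rate for 0390.18 is $4.51/unit.
0390.18 has an FTA preferential rate, but origin Belania is not Zorar; base rate stands.
Duty = 183 × $4.51 = $825.33.
Line 2 (1293.70, Ilune, 3,437 units, $448,837.83):
Base rate for 1293.70 is $4.89/unit.
1293.70 has an FTA preferential rate, but origin Ilune is not Zorar; base rate stands.
Additional duty on 1293.70 from Ilune: +7.5% ad valorem. Applied ad valorem rate = 7.5%.
Duty = $448,837.83 × 7.5% + 3,437 × $4.89 = $50,469.77.
Total = $825.33 + $50,469.77 = $51,295.10.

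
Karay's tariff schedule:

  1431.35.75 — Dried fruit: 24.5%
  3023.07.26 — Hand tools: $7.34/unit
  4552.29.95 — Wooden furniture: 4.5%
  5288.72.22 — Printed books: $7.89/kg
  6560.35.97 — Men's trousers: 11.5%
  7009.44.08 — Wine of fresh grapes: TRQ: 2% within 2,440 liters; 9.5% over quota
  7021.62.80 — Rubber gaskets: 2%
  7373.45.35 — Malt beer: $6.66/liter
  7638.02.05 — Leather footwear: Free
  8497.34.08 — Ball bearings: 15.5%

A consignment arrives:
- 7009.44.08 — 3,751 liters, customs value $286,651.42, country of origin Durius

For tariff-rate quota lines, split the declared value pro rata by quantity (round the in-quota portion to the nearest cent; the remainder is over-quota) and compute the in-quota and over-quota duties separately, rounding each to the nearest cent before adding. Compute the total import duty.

$13,247.03

Line 1 (7009.44.08, Durius, 3,751 liters, $286,651.42):
Code 7009.44.08 is under a tariff-rate quota (threshold 2,440 liters). In-quota: 2,440 liters at 2%; over-quota: 1,311 liters at 9.5%.
Pro-rata value split: in-quota = $286,651.42 × 2,440/3,751 = $186,464.80; over-quota = $286,651.42 − $186,464.80 = $100,186.62.
In-quota duty = $186,464.80 × 2% = $3,729.30. Over-quota duty = $100,186.62 × 9.5% = $9,517.73.
Line duty = $3,729.30 + $9,517.73 = $13,247.03.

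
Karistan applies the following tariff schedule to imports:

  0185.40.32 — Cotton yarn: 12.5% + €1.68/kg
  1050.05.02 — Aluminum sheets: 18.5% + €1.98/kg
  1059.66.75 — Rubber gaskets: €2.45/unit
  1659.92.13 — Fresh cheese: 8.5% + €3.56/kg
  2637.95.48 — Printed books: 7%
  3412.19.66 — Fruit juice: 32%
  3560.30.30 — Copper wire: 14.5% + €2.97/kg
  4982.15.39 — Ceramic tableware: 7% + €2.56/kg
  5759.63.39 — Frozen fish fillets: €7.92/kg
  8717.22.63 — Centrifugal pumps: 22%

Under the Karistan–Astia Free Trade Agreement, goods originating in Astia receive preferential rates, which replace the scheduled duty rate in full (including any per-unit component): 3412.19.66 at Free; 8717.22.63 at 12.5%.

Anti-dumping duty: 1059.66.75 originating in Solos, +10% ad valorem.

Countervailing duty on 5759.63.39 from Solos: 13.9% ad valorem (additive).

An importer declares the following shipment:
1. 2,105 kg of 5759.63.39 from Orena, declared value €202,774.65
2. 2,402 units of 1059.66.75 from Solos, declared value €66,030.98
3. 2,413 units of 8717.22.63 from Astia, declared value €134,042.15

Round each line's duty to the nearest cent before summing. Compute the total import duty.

Line 1 (5759.63.39, Orena, 2,105 kg, €202,774.65):
Base rate for 5759.63.39 is €7.92/kg.
The additional-duty order on 5759.63.39 targets Solos, not Orena; it does not apply.
Duty = 2,105 × €7.92 = €16,671.60.
Line 2 (1059.66.75, Solos, 2,402 units, €66,030.98):
Base rate for 1059.66.75 is €2.45/unit.
Additional duty on 1059.66.75 from Solos: +10% ad valorem. Applied ad valorem rate = 10%.
Duty = €66,030.98 × 10% + 2,402 × €2.45 = €12,488.00.
Line 3 (8717.22.63, Astia, 2,413 units, €134,042.15):
Base rate for 8717.22.63 is 22%.
Origin Astia qualifies under the Karistan–Astia agreement and 8717.22.63 is covered: preferential rate 12.5% applies instead.
Duty = €134,042.15 × 12.5% = €16,755.27.
Total = €16,671.60 + €12,488.00 + €16,755.27 = €45,914.87.

€45,914.87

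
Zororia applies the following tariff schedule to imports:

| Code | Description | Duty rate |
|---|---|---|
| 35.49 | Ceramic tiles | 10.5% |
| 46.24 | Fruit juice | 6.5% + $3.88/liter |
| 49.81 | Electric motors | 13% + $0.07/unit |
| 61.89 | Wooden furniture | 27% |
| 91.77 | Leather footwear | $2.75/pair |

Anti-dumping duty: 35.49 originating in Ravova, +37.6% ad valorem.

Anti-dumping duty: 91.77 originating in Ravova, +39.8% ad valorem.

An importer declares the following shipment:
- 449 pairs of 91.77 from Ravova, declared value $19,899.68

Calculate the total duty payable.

$9,154.82

Line 1 (91.77, Ravova, 449 pairs, $19,899.68):
Base rate for 91.77 is $2.75/pair.
Additional duty on 91.77 from Ravova: +39.8% ad valorem. Applied ad valorem rate = 39.8%.
Duty = $19,899.68 × 39.8% + 449 × $2.75 = $9,154.82.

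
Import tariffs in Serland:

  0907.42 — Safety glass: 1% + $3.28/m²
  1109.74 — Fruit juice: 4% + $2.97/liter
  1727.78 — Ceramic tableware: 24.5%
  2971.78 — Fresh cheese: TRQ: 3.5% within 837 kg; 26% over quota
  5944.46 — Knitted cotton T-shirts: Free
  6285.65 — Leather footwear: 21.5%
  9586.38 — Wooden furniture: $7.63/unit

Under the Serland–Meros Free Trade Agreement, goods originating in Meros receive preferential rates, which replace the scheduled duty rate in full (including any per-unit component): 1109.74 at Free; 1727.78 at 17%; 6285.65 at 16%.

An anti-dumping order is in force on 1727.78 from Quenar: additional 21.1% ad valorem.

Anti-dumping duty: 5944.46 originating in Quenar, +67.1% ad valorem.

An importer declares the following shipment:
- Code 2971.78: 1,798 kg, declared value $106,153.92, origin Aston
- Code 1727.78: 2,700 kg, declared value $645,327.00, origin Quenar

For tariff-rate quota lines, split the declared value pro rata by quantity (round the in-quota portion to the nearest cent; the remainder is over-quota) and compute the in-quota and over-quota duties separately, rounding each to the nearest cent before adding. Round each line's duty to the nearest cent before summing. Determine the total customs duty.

Line 1 (2971.78, Aston, 1,798 kg, $106,153.92):
Code 2971.78 is under a tariff-rate quota (threshold 837 kg). In-quota: 837 kg at 3.5%; over-quota: 961 kg at 26%.
Pro-rata value split: in-quota = $106,153.92 × 837/1,798 = $49,416.48; over-quota = $106,153.92 − $49,416.48 = $56,737.44.
In-quota duty = $49,416.48 × 3.5% = $1,729.58. Over-quota duty = $56,737.44 × 26% = $14,751.73.
Line duty = $1,729.58 + $14,751.73 = $16,481.31.
Line 2 (1727.78, Quenar, 2,700 kg, $645,327.00):
Base rate for 1727.78 is 24.5%.
1727.78 has an FTA preferential rate, but origin Quenar is not Meros; base rate stands.
Additional duty on 1727.78 from Quenar: +21.1%. Applied ad valorem rate: 24.5% + 21.1% = 45.6%.
Duty = $645,327.00 × 45.6% = $294,269.11.
Total = $16,481.31 + $294,269.11 = $310,750.42.

$310,750.42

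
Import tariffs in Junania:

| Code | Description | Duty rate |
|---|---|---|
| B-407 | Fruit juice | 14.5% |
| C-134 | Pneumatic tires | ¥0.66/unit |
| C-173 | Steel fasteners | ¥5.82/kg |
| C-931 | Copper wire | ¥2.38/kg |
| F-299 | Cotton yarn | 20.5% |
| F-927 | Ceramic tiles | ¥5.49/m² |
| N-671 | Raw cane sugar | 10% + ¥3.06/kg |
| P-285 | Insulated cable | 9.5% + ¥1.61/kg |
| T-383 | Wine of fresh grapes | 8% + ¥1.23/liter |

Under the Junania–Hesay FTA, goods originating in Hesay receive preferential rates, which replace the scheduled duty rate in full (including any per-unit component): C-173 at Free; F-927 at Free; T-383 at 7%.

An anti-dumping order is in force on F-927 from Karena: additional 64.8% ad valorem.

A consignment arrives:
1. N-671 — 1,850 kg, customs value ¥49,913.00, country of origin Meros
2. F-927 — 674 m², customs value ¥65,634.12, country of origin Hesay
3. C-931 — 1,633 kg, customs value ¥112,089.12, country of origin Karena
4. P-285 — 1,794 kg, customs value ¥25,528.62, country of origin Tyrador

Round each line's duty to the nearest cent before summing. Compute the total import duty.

Line 1 (N-671, Meros, 1,850 kg, ¥49,913.00):
Base rate for N-671 is 10% + ¥3.06/kg.
Duty = ¥49,913.00 × 10% + 1,850 × ¥3.06 = ¥10,652.30.
Line 2 (F-927, Hesay, 674 m², ¥65,634.12):
Base rate for F-927 is ¥5.49/m².
Origin Hesay qualifies under the Junania–Hesay agreement and F-927 is covered: preferential rate Free applies instead.
The additional-duty order on F-927 targets Karena, not Hesay; it does not apply.
Duty = ¥65,634.12 × 0% = ¥0.00.
Line 3 (C-931, Karena, 1,633 kg, ¥112,089.12):
Base rate for C-931 is ¥2.38/kg.
Duty = 1,633 × ¥2.38 = ¥3,886.54.
Line 4 (P-285, Tyrador, 1,794 kg, ¥25,528.62):
Base rate for P-285 is 9.5% + ¥1.61/kg.
Duty = ¥25,528.62 × 9.5% + 1,794 × ¥1.61 = ¥5,313.56.
Total = ¥10,652.30 + ¥0.00 + ¥3,886.54 + ¥5,313.56 = ¥19,852.40.

¥19,852.40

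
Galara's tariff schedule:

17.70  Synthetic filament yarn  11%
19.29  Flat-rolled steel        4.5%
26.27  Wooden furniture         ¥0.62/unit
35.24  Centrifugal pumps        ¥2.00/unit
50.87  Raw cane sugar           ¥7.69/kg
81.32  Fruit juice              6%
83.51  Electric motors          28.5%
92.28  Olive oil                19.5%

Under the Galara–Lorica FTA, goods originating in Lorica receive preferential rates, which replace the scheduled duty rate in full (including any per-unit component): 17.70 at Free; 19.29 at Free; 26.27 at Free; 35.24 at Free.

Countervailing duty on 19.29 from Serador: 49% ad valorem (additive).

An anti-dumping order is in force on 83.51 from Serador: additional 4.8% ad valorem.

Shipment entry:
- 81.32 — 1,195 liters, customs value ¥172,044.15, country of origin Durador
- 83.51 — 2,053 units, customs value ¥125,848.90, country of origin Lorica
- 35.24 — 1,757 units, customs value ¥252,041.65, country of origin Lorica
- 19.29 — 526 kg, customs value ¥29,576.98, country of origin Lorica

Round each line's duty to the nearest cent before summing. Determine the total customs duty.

Line 1 (81.32, Durador, 1,195 liters, ¥172,044.15):
Base rate for 81.32 is 6%.
Duty = ¥172,044.15 × 6% = ¥10,322.65.
Line 2 (83.51, Lorica, 2,053 units, ¥125,848.90):
Base rate for 83.51 is 28.5%.
Origin Lorica is the FTA partner but 83.51 is not on the preference list; base rate stands.
The additional-duty order on 83.51 targets Serador, not Lorica; it does not apply.
Duty = ¥125,848.90 × 28.5% = ¥35,866.94.
Line 3 (35.24, Lorica, 1,757 units, ¥252,041.65):
Base rate for 35.24 is ¥2.00/unit.
Origin Lorica qualifies under the Galara–Lorica agreement and 35.24 is covered: preferential rate Free applies instead.
Duty = ¥252,041.65 × 0% = ¥0.00.
Line 4 (19.29, Lorica, 526 kg, ¥29,576.98):
Base rate for 19.29 is 4.5%.
Origin Lorica qualifies under the Galara–Lorica agreement and 19.29 is covered: preferential rate Free applies instead.
The additional-duty order on 19.29 targets Serador, not Lorica; it does not apply.
Duty = ¥29,576.98 × 0% = ¥0.00.
Total = ¥10,322.65 + ¥35,866.94 + ¥0.00 + ¥0.00 = ¥46,189.59.

¥46,189.59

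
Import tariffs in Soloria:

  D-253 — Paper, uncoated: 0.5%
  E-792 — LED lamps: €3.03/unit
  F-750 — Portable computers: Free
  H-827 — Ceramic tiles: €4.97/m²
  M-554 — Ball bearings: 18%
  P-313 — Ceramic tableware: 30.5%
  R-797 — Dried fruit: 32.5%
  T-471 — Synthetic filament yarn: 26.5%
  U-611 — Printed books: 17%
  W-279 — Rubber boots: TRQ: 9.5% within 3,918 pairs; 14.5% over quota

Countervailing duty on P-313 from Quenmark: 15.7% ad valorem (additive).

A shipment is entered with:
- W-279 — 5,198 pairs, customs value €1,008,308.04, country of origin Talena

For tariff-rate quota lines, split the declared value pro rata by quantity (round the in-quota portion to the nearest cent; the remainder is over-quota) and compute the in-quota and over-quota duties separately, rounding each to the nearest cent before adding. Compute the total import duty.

Line 1 (W-279, Talena, 5,198 pairs, €1,008,308.04):
Code W-279 is under a tariff-rate quota (threshold 3,918 pairs). In-quota: 3,918 pairs at 9.5%; over-quota: 1,280 pairs at 14.5%.
Pro-rata value split: in-quota = €1,008,308.04 × 3,918/5,198 = €760,013.64; over-quota = €1,008,308.04 − €760,013.64 = €248,294.40.
In-quota duty = €760,013.64 × 9.5% = €72,201.30. Over-quota duty = €248,294.40 × 14.5% = €36,002.69.
Line duty = €72,201.30 + €36,002.69 = €108,203.99.

€108,203.99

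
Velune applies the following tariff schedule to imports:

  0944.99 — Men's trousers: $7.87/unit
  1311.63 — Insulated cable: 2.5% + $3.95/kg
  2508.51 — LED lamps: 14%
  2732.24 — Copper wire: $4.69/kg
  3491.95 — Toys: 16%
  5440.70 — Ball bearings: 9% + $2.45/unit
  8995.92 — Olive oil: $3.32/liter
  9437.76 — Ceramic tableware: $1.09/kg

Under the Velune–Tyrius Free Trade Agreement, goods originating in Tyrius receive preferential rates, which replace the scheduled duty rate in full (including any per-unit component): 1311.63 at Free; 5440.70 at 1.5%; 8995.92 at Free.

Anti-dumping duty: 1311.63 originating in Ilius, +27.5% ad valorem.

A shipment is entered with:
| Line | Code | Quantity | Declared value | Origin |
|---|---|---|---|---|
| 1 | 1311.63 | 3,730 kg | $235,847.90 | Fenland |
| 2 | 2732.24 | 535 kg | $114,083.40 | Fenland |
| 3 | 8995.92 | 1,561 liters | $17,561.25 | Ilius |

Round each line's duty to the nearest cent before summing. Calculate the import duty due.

Line 1 (1311.63, Fenland, 3,730 kg, $235,847.90):
Base rate for 1311.63 is 2.5% + $3.95/kg.
1311.63 has an FTA preferential rate, but origin Fenland is not Tyrius; base rate stands.
The additional-duty order on 1311.63 targets Ilius, not Fenland; it does not apply.
Duty = $235,847.90 × 2.5% + 3,730 × $3.95 = $20,629.70.
Line 2 (2732.24, Fenland, 535 kg, $114,083.40):
Base rate for 2732.24 is $4.69/kg.
Duty = 535 × $4.69 = $2,509.15.
Line 3 (8995.92, Ilius, 1,561 liters, $17,561.25):
Base rate for 8995.92 is $3.32/liter.
8995.92 has an FTA preferential rate, but origin Ilius is not Tyrius; base rate stands.
Duty = 1,561 × $3.32 = $5,182.52.
Total = $20,629.70 + $2,509.15 + $5,182.52 = $28,321.37.

$28,321.37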